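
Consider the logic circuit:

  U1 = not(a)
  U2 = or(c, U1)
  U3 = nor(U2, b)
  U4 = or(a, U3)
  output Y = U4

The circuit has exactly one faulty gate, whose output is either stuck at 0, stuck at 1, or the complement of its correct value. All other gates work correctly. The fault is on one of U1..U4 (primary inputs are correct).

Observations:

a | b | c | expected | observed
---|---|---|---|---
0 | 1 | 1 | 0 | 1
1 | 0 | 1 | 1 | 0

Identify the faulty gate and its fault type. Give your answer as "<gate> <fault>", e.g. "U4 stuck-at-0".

Fault-free values for test 1 (a=0, b=1, c=1): U1=1, U2=1, U3=0, U4=0, giving Y=0. Observed 1.
Test 1: faults giving observed 1 are {U3 stuck-at-1, U3 inverted output, U4 stuck-at-1, U4 inverted output}.
Test 2 (a=1, b=0, c=1): fault-free U1=0, U2=1, U3=0, U4=1 → 1; observed 0. Eliminates U3 stuck-at-1, U3 inverted output, U4 stuck-at-1.
Only U4 inverted output is consistent with every test.

U4 inverted output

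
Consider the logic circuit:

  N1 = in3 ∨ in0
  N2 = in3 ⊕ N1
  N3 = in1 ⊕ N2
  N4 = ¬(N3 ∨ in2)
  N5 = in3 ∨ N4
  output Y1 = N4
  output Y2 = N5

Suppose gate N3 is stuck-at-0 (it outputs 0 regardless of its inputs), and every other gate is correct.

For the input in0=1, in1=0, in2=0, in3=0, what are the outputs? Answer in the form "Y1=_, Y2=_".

Y1=1, Y2=1

Propagate with N3 forced: N1=1, N2=1, N3=0 [stuck-at-0], N4=1, N5=1.
So the outputs are Y1=1, Y2=1. (Without the fault they would be Y1=0, Y2=0.)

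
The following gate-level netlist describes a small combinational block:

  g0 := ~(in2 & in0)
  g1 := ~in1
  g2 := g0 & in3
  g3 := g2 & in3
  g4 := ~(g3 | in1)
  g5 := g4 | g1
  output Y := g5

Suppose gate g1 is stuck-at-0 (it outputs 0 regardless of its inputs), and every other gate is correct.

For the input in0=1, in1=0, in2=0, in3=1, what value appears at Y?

0

Propagate with g1 forced: g0=1, g1=0 [stuck-at-0], g2=1, g3=1, g4=0, g5=0.
So Y = 0. (Without the fault it would be 1.)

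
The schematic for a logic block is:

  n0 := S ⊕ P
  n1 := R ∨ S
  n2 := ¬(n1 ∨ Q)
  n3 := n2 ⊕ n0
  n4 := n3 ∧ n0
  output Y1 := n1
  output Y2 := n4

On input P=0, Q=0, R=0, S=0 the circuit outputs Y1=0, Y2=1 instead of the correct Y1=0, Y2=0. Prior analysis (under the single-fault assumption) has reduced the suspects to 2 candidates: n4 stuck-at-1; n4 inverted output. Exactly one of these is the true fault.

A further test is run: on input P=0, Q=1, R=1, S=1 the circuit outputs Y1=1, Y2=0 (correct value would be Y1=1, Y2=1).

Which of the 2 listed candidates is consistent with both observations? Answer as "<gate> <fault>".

Evaluate each candidate on input P=0, Q=1, R=1, S=1:
  n4 stuck-at-1: n0=1, n1=1, n2=0, n3=1, n4=1 [stuck-at-1] → Y1=1, Y2=1 — eliminated
  n4 inverted output: n0=1, n1=1, n2=0, n3=1, n4=0 [inverted output] → Y1=1, Y2=0 — matches
Only n4 inverted output reproduces the observed Y1=1, Y2=0.

n4 inverted output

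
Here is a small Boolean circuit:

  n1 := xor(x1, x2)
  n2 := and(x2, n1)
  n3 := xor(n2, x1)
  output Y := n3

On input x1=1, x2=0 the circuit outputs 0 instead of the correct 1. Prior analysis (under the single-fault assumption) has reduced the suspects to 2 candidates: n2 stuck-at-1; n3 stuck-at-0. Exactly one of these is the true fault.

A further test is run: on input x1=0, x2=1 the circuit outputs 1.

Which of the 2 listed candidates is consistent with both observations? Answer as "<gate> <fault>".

Evaluate each candidate on input x1=0, x2=1:
  n2 stuck-at-1: n1=1, n2=1 [stuck-at-1], n3=1 → 1 — matches
  n3 stuck-at-0: n1=1, n2=1, n3=0 [stuck-at-0] → 0 — eliminated
Only n2 stuck-at-1 reproduces the observed 1.

n2 stuck-at-1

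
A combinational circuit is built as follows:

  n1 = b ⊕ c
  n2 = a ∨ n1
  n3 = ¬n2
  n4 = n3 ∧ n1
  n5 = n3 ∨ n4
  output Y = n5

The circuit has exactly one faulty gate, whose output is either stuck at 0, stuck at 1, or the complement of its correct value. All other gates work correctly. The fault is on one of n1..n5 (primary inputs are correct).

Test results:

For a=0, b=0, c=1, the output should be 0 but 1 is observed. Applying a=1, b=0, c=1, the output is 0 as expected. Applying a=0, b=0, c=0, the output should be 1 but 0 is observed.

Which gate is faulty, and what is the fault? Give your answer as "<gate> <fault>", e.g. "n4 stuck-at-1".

n1 inverted output

Fault-free values for test 1 (a=0, b=0, c=1): n1=1, n2=1, n3=0, n4=0, n5=0, giving Y=0. Observed 1.
Test 1: faults giving observed 1 are {n1 stuck-at-0, n1 inverted output, n2 stuck-at-0, n2 inverted output, n3 stuck-at-1, n3 inverted output, n4 stuck-at-1, n4 inverted output, n5 stuck-at-1, n5 inverted output}.
Test 2 (a=1, b=0, c=1): fault-free n1=1, n2=1, n3=0, n4=0, n5=0 → 0; observed 0. Eliminates n2 stuck-at-0, n2 inverted output, n3 stuck-at-1, n3 inverted output, n4 stuck-at-1, n4 inverted output, n5 stuck-at-1, n5 inverted output.
Test 3 (a=0, b=0, c=0): fault-free n1=0, n2=0, n3=1, n4=0, n5=1 → 1; observed 0. Eliminates n1 stuck-at-0.
Only n1 inverted output is consistent with every test.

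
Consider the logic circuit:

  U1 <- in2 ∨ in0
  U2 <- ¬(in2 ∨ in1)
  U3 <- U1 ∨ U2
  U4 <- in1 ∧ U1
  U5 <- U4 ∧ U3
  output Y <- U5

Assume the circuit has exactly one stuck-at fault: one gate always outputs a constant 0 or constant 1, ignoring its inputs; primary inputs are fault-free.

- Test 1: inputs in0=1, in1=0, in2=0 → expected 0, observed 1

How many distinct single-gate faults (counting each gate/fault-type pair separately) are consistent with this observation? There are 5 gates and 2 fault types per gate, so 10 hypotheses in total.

Fault-free: U1=1, U2=1, U3=1, U4=0, U5=0 → 0. Observed 1.
  U1 stuck-at-0: output 0 ✗
  U1 stuck-at-1: output 0 ✗
  U2 stuck-at-0: output 0 ✗
  U2 stuck-at-1: output 0 ✗
  U3 stuck-at-0: output 0 ✗
  U3 stuck-at-1: output 0 ✗
  U4 stuck-at-0: output 0 ✗
  U4 stuck-at-1: output 1 ✓
  U5 stuck-at-0: output 0 ✗
  U5 stuck-at-1: output 1 ✓
Consistent faults: {U4 stuck-at-1, U5 stuck-at-1} — 2 in all.

2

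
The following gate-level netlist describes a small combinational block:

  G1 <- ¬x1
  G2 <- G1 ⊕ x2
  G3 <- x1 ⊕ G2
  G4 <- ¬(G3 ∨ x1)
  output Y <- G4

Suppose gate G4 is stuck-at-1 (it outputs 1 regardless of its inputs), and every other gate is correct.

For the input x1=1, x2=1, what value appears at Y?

Propagate with G4 forced: G1=0, G2=1, G3=0, G4=1 [stuck-at-1].
So Y = 1. (Without the fault it would be 0.)

1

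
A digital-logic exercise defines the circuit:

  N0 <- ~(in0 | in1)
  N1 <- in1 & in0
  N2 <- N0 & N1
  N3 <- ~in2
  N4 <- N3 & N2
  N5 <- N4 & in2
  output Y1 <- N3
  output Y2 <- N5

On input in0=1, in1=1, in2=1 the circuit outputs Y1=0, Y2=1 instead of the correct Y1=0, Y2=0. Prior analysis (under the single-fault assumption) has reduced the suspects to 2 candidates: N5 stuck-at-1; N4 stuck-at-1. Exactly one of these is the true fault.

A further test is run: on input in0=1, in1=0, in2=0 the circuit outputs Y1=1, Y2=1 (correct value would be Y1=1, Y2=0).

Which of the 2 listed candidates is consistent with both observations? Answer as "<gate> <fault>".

N5 stuck-at-1

Evaluate each candidate on input in0=1, in1=0, in2=0:
  N5 stuck-at-1: N0=0, N1=0, N2=0, N3=1, N4=0, N5=1 [stuck-at-1] → Y1=1, Y2=1 — matches
  N4 stuck-at-1: N0=0, N1=0, N2=0, N3=1, N4=1 [stuck-at-1], N5=0 → Y1=1, Y2=0 — eliminated
Only N5 stuck-at-1 reproduces the observed Y1=1, Y2=1.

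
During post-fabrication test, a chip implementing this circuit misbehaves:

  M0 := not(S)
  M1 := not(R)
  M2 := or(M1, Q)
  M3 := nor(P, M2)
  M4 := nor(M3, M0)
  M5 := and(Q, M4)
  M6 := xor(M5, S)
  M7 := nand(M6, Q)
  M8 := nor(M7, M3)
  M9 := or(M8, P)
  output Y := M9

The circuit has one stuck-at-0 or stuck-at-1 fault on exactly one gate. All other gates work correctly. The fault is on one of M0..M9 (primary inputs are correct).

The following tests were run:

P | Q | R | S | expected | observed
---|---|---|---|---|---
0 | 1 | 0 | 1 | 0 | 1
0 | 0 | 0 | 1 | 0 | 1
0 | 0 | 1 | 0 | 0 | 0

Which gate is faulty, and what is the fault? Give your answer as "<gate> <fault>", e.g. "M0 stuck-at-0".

M7 stuck-at-0

Fault-free values for test 1 (P=0, Q=1, R=0, S=1): M0=0, M1=1, M2=1, M3=0, M4=1, M5=1, M6=0, M7=1, M8=0, M9=0, giving Y=0. Observed 1.
Test 1: faults giving observed 1 are {M0 stuck-at-1, M4 stuck-at-0, M5 stuck-at-0, M6 stuck-at-1, M7 stuck-at-0, M8 stuck-at-1, M9 stuck-at-1}.
Test 2 (P=0, Q=0, R=0, S=1): fault-free M0=0, M1=1, M2=1, M3=0, M4=1, M5=0, M6=1, M7=1, M8=0, M9=0 → 0; observed 1. Eliminates M0 stuck-at-1, M4 stuck-at-0, M5 stuck-at-0, M6 stuck-at-1.
Test 3 (P=0, Q=0, R=1, S=0): fault-free M0=1, M1=0, M2=0, M3=1, M4=0, M5=0, M6=0, M7=1, M8=0, M9=0 → 0; observed 0. Eliminates M8 stuck-at-1, M9 stuck-at-1.
Only M7 stuck-at-0 is consistent with every test.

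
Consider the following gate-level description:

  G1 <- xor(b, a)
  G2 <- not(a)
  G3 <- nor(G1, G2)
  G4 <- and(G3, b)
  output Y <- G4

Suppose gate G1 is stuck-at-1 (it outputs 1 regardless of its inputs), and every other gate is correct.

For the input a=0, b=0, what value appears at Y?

Propagate with G1 forced: G1=1 [stuck-at-1], G2=1, G3=0, G4=0.
So Y = 0. (Same as the fault-free value — the fault is masked on this input.)

0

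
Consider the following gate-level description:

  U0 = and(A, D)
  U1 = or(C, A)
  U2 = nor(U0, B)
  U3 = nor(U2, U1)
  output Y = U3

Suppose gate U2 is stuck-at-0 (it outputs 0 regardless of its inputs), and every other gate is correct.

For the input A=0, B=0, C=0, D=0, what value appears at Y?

Propagate with U2 forced: U0=0, U1=0, U2=0 [stuck-at-0], U3=1.
So Y = 1. (Without the fault it would be 0.)

1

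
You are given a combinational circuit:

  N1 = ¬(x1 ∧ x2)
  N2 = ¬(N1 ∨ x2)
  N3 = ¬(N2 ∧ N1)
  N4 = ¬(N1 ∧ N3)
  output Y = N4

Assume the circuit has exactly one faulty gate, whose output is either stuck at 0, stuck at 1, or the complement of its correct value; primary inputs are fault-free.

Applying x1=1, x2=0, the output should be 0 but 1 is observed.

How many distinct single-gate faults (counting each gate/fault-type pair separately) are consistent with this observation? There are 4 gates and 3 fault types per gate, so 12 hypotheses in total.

Fault-free: N1=1, N2=0, N3=1, N4=0 → 0. Observed 1.
  N1 stuck-at-0: output 1 ✓
  N1 stuck-at-1: output 0 ✗
  N1 inverted output: output 1 ✓
  N2 stuck-at-0: output 0 ✗
  N2 stuck-at-1: output 1 ✓
  N2 inverted output: output 1 ✓
  N3 stuck-at-0: output 1 ✓
  N3 stuck-at-1: output 0 ✗
  N3 inverted output: output 1 ✓
  N4 stuck-at-0: output 0 ✗
  N4 stuck-at-1: output 1 ✓
  N4 inverted output: output 1 ✓
Consistent faults: {N1 stuck-at-0, N1 inverted output, N2 stuck-at-1, N2 inverted output, N3 stuck-at-0, N3 inverted output, N4 stuck-at-1, N4 inverted output} — 8 in all.

8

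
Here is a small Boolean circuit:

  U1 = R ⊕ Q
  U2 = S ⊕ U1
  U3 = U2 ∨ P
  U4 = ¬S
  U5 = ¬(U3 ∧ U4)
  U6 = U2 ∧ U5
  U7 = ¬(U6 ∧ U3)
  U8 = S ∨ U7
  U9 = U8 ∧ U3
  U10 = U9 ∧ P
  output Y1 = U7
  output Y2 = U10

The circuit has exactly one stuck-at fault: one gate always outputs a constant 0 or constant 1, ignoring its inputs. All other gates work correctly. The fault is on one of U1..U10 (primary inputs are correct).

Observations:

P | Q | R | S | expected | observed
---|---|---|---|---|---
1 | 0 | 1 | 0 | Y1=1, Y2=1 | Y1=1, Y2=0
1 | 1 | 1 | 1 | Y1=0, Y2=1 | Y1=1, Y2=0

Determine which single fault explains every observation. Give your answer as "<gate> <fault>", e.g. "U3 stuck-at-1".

Fault-free values for test 1 (P=1, Q=0, R=1, S=0): U1=1, U2=1, U3=1, U4=1, U5=0, U6=0, U7=1, U8=1, U9=1, U10=1, giving Y1=1, Y2=1. Observed Y1=1, Y2=0.
Test 1: faults giving observed Y1=1, Y2=0 are {U3 stuck-at-0, U8 stuck-at-0, U9 stuck-at-0, U10 stuck-at-0}.
Test 2 (P=1, Q=1, R=1, S=1): fault-free U1=0, U2=1, U3=1, U4=0, U5=1, U6=1, U7=0, U8=1, U9=1, U10=1 → Y1=0, Y2=1; observed Y1=1, Y2=0. Eliminates U8 stuck-at-0, U9 stuck-at-0, U10 stuck-at-0.
Only U3 stuck-at-0 is consistent with every test.

U3 stuck-at-0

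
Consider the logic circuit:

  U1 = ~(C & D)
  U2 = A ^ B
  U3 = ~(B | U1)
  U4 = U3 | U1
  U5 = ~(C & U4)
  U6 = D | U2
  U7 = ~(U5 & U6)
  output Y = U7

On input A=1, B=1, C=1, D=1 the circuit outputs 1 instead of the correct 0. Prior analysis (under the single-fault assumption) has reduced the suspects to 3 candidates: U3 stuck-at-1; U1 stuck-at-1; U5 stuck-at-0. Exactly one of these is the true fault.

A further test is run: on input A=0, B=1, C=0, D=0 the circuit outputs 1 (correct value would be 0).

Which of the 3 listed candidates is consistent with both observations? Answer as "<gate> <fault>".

U5 stuck-at-0

Evaluate each candidate on input A=0, B=1, C=0, D=0:
  U3 stuck-at-1: U1=1, U2=1, U3=1 [stuck-at-1], U4=1, U5=1, U6=1, U7=0 → 0 — eliminated
  U1 stuck-at-1: U1=1 [stuck-at-1], U2=1, U3=0, U4=1, U5=1, U6=1, U7=0 → 0 — eliminated
  U5 stuck-at-0: U1=1, U2=1, U3=0, U4=1, U5=0 [stuck-at-0], U6=1, U7=1 → 1 — matches
Only U5 stuck-at-0 reproduces the observed 1.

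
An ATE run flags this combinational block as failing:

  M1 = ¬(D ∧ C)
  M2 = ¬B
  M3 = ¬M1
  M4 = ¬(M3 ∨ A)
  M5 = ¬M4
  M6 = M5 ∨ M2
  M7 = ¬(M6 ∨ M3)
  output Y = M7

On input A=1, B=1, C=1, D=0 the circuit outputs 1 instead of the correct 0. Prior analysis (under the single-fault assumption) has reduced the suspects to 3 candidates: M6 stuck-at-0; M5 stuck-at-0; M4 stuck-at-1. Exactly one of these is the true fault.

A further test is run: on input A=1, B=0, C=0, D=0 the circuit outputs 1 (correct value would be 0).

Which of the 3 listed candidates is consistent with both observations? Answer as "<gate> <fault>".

Evaluate each candidate on input A=1, B=0, C=0, D=0:
  M6 stuck-at-0: M1=1, M2=1, M3=0, M4=0, M5=1, M6=0 [stuck-at-0], M7=1 → 1 — matches
  M5 stuck-at-0: M1=1, M2=1, M3=0, M4=0, M5=0 [stuck-at-0], M6=1, M7=0 → 0 — eliminated
  M4 stuck-at-1: M1=1, M2=1, M3=0, M4=1 [stuck-at-1], M5=0, M6=1, M7=0 → 0 — eliminated
Only M6 stuck-at-0 reproduces the observed 1.

M6 stuck-at-0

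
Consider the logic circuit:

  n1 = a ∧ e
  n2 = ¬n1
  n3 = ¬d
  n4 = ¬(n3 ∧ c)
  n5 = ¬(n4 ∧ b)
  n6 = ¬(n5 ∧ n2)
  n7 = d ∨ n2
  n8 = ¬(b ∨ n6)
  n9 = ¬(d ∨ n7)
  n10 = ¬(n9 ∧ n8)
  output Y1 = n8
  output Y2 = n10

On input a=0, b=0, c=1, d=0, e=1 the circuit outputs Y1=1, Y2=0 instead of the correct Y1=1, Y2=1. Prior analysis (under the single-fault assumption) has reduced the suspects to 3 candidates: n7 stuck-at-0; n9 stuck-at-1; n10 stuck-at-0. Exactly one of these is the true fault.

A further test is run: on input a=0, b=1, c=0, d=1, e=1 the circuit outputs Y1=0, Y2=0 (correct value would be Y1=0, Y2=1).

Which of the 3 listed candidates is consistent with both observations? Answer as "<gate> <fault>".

Evaluate each candidate on input a=0, b=1, c=0, d=1, e=1:
  n7 stuck-at-0: n1=0, n2=1, n3=0, n4=1, n5=0, n6=1, n7=0 [stuck-at-0], n8=0, n9=0, n10=1 → Y1=0, Y2=1 — eliminated
  n9 stuck-at-1: n1=0, n2=1, n3=0, n4=1, n5=0, n6=1, n7=1, n8=0, n9=1 [stuck-at-1], n10=1 → Y1=0, Y2=1 — eliminated
  n10 stuck-at-0: n1=0, n2=1, n3=0, n4=1, n5=0, n6=1, n7=1, n8=0, n9=0, n10=0 [stuck-at-0] → Y1=0, Y2=0 — matches
Only n10 stuck-at-0 reproduces the observed Y1=0, Y2=0.

n10 stuck-at-0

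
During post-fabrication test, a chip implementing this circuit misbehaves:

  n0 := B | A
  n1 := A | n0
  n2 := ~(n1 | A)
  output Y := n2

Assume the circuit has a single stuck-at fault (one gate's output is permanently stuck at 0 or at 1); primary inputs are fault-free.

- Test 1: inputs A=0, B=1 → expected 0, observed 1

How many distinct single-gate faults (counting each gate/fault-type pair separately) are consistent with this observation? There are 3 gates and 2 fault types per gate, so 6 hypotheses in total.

Fault-free: n0=1, n1=1, n2=0 → 0. Observed 1.
  n0 stuck-at-0: output 1 ✓
  n0 stuck-at-1: output 0 ✗
  n1 stuck-at-0: output 1 ✓
  n1 stuck-at-1: output 0 ✗
  n2 stuck-at-0: output 0 ✗
  n2 stuck-at-1: output 1 ✓
Consistent faults: {n0 stuck-at-0, n1 stuck-at-0, n2 stuck-at-1} — 3 in all.

3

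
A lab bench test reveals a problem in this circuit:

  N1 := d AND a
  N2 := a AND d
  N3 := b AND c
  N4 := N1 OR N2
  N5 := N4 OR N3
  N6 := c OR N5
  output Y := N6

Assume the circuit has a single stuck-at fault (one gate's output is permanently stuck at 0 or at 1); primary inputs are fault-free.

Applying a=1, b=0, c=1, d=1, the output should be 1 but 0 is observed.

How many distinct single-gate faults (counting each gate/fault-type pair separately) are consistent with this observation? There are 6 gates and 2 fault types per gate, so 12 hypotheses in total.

Fault-free: N1=1, N2=1, N3=0, N4=1, N5=1, N6=1 → 1. Observed 0.
  N1 stuck-at-0: output 1 ✗
  N1 stuck-at-1: output 1 ✗
  N2 stuck-at-0: output 1 ✗
  N2 stuck-at-1: output 1 ✗
  N3 stuck-at-0: output 1 ✗
  N3 stuck-at-1: output 1 ✗
  N4 stuck-at-0: output 1 ✗
  N4 stuck-at-1: output 1 ✗
  N5 stuck-at-0: output 1 ✗
  N5 stuck-at-1: output 1 ✗
  N6 stuck-at-0: output 0 ✓
  N6 stuck-at-1: output 1 ✗
Consistent faults: {N6 stuck-at-0} — 1 in all.

1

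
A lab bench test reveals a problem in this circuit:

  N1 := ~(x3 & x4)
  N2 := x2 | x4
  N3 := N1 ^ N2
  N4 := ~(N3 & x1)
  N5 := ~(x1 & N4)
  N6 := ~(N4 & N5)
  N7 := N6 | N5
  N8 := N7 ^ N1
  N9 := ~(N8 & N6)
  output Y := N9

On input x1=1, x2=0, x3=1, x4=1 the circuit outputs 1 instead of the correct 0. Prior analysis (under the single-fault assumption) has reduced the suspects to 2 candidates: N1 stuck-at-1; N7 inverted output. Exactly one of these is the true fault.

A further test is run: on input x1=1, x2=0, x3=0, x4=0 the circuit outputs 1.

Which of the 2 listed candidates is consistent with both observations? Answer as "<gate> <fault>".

N1 stuck-at-1

Evaluate each candidate on input x1=1, x2=0, x3=0, x4=0:
  N1 stuck-at-1: N1=1 [stuck-at-1], N2=0, N3=1, N4=0, N5=1, N6=1, N7=1, N8=0, N9=1 → 1 — matches
  N7 inverted output: N1=1, N2=0, N3=1, N4=0, N5=1, N6=1, N7=0 [inverted output], N8=1, N9=0 → 0 — eliminated
Only N1 stuck-at-1 reproduces the observed 1.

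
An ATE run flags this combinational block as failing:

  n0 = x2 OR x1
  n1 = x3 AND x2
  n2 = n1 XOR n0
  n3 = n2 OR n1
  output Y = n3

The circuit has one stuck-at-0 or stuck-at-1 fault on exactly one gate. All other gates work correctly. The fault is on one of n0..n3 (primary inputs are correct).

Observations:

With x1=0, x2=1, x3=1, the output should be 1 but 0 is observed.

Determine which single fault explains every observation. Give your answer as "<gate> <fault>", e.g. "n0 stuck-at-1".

Fault-free values for test 1 (x1=0, x2=1, x3=1): n0=1, n1=1, n2=0, n3=1, giving Y=1. Observed 0.
Test 1: faults giving observed 0 are {n3 stuck-at-0}.
Only n3 stuck-at-0 is consistent with every test.

n3 stuck-at-0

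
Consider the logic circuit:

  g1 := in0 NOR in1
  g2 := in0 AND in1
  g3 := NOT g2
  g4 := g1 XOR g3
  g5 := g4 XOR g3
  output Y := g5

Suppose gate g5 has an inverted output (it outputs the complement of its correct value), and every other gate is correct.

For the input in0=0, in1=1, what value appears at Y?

1

Propagate with g5 forced: g1=0, g2=0, g3=1, g4=1, g5=1 [inverted output].
So Y = 1. (Without the fault it would be 0.)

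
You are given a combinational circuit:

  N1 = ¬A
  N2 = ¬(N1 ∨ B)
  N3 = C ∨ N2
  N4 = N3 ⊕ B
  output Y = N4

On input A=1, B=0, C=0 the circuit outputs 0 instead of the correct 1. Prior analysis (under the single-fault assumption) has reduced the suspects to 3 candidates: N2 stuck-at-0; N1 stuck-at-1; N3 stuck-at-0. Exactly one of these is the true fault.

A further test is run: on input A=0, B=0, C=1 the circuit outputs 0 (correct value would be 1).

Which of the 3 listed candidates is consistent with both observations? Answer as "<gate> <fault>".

Evaluate each candidate on input A=0, B=0, C=1:
  N2 stuck-at-0: N1=1, N2=0 [stuck-at-0], N3=1, N4=1 → 1 — eliminated
  N1 stuck-at-1: N1=1 [stuck-at-1], N2=0, N3=1, N4=1 → 1 — eliminated
  N3 stuck-at-0: N1=1, N2=0, N3=0 [stuck-at-0], N4=0 → 0 — matches
Only N3 stuck-at-0 reproduces the observed 0.

N3 stuck-at-0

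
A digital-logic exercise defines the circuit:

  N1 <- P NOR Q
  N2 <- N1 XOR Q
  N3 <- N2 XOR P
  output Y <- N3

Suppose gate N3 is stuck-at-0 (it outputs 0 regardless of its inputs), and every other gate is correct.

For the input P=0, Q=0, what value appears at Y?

0

Propagate with N3 forced: N1=1, N2=1, N3=0 [stuck-at-0].
So Y = 0. (Without the fault it would be 1.)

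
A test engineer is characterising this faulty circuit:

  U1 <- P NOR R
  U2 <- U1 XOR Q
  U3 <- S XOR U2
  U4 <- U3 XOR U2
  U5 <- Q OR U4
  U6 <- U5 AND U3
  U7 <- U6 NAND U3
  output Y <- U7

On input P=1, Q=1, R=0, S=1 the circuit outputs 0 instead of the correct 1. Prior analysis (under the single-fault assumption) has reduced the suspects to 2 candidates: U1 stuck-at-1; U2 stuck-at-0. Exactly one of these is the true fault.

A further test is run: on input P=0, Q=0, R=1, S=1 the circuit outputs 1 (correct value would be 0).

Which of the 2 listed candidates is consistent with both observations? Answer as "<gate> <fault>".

U1 stuck-at-1

Evaluate each candidate on input P=0, Q=0, R=1, S=1:
  U1 stuck-at-1: U1=1 [stuck-at-1], U2=1, U3=0, U4=1, U5=1, U6=0, U7=1 → 1 — matches
  U2 stuck-at-0: U1=0, U2=0 [stuck-at-0], U3=1, U4=1, U5=1, U6=1, U7=0 → 0 — eliminated
Only U1 stuck-at-1 reproduces the observed 1.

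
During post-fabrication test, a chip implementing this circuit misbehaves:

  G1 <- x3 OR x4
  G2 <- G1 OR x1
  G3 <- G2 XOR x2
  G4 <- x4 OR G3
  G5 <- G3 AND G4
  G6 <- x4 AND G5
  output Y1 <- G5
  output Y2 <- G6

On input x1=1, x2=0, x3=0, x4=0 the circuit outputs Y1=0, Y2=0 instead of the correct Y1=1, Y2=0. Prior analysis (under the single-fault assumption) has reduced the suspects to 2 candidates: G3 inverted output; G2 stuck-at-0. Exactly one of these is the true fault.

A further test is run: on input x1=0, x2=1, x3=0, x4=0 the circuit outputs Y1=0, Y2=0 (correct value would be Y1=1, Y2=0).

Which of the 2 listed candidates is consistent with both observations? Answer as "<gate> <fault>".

G3 inverted output

Evaluate each candidate on input x1=0, x2=1, x3=0, x4=0:
  G3 inverted output: G1=0, G2=0, G3=0 [inverted output], G4=0, G5=0, G6=0 → Y1=0, Y2=0 — matches
  G2 stuck-at-0: G1=0, G2=0 [stuck-at-0], G3=1, G4=1, G5=1, G6=0 → Y1=1, Y2=0 — eliminated
Only G3 inverted output reproduces the observed Y1=0, Y2=0.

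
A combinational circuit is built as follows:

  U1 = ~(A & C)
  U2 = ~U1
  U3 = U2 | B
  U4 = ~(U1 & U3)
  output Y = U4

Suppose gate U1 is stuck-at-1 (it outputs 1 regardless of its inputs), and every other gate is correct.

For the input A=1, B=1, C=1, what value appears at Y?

Propagate with U1 forced: U1=1 [stuck-at-1], U2=0, U3=1, U4=0.
So Y = 0. (Without the fault it would be 1.)

0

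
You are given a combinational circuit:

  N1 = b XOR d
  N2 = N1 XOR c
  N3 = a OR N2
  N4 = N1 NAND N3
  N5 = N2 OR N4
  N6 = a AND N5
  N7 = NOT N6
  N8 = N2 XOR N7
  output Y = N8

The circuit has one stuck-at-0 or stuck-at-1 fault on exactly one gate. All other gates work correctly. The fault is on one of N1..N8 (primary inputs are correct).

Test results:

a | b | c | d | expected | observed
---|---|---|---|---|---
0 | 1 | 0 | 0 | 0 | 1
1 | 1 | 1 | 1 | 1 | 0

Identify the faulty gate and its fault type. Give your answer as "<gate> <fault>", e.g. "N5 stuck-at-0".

Fault-free values for test 1 (a=0, b=1, c=0, d=0): N1=1, N2=1, N3=1, N4=0, N5=1, N6=0, N7=1, N8=0, giving Y=0. Observed 1.
Test 1: faults giving observed 1 are {N1 stuck-at-0, N2 stuck-at-0, N6 stuck-at-1, N7 stuck-at-0, N8 stuck-at-1}.
Test 2 (a=1, b=1, c=1, d=1): fault-free N1=0, N2=1, N3=1, N4=1, N5=1, N6=1, N7=0, N8=1 → 1; observed 0. Eliminates N1 stuck-at-0, N6 stuck-at-1, N7 stuck-at-0, N8 stuck-at-1.
Only N2 stuck-at-0 is consistent with every test.

N2 stuck-at-0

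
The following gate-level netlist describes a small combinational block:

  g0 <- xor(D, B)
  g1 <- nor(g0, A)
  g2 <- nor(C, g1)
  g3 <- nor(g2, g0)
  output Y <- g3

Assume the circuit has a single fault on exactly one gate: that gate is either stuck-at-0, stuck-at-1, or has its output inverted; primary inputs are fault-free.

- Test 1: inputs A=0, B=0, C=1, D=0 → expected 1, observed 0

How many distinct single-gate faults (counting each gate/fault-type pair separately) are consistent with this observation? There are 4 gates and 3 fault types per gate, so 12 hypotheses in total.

Fault-free: g0=0, g1=1, g2=0, g3=1 → 1. Observed 0.
  g0 stuck-at-0: output 1 ✗
  g0 stuck-at-1: output 0 ✓
  g0 inverted output: output 0 ✓
  g1 stuck-at-0: output 1 ✗
  g1 stuck-at-1: output 1 ✗
  g1 inverted output: output 1 ✗
  g2 stuck-at-0: output 1 ✗
  g2 stuck-at-1: output 0 ✓
  g2 inverted output: output 0 ✓
  g3 stuck-at-0: output 0 ✓
  g3 stuck-at-1: output 1 ✗
  g3 inverted output: output 0 ✓
Consistent faults: {g0 stuck-at-1, g0 inverted output, g2 stuck-at-1, g2 inverted output, g3 stuck-at-0, g3 inverted output} — 6 in all.

6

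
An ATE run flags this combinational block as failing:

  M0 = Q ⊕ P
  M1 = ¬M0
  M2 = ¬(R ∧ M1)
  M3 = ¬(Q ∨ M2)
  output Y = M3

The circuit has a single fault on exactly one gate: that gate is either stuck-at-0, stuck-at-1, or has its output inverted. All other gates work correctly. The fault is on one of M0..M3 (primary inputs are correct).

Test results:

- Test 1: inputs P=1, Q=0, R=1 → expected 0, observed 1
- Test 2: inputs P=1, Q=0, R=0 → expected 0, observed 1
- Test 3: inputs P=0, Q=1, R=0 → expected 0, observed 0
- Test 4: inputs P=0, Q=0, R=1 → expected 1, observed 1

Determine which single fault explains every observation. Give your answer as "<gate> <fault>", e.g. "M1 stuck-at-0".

Fault-free values for test 1 (P=1, Q=0, R=1): M0=1, M1=0, M2=1, M3=0, giving Y=0. Observed 1.
Test 1: faults giving observed 1 are {M0 stuck-at-0, M0 inverted output, M1 stuck-at-1, M1 inverted output, M2 stuck-at-0, M2 inverted output, M3 stuck-at-1, M3 inverted output}.
Test 2 (P=1, Q=0, R=0): fault-free M0=1, M1=0, M2=1, M3=0 → 0; observed 1. Eliminates M0 stuck-at-0, M0 inverted output, M1 stuck-at-1, M1 inverted output.
Test 3 (P=0, Q=1, R=0): fault-free M0=1, M1=0, M2=1, M3=0 → 0; observed 0. Eliminates M3 stuck-at-1, M3 inverted output.
Test 4 (P=0, Q=0, R=1): fault-free M0=0, M1=1, M2=0, M3=1 → 1; observed 1. Eliminates M2 inverted output.
Only M2 stuck-at-0 is consistent with every test.

M2 stuck-at-0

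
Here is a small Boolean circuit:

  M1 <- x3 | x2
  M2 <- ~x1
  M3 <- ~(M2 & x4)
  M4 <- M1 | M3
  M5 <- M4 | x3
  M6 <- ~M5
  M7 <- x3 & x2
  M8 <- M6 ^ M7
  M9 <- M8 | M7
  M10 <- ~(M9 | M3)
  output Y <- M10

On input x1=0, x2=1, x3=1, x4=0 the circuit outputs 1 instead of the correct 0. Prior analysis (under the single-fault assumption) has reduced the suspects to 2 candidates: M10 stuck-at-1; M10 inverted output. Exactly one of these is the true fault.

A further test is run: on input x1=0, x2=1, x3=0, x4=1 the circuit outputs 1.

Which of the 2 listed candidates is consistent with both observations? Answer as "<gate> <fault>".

M10 stuck-at-1

Evaluate each candidate on input x1=0, x2=1, x3=0, x4=1:
  M10 stuck-at-1: M1=1, M2=1, M3=0, M4=1, M5=1, M6=0, M7=0, M8=0, M9=0, M10=1 [stuck-at-1] → 1 — matches
  M10 inverted output: M1=1, M2=1, M3=0, M4=1, M5=1, M6=0, M7=0, M8=0, M9=0, M10=0 [inverted output] → 0 — eliminated
Only M10 stuck-at-1 reproduces the observed 1.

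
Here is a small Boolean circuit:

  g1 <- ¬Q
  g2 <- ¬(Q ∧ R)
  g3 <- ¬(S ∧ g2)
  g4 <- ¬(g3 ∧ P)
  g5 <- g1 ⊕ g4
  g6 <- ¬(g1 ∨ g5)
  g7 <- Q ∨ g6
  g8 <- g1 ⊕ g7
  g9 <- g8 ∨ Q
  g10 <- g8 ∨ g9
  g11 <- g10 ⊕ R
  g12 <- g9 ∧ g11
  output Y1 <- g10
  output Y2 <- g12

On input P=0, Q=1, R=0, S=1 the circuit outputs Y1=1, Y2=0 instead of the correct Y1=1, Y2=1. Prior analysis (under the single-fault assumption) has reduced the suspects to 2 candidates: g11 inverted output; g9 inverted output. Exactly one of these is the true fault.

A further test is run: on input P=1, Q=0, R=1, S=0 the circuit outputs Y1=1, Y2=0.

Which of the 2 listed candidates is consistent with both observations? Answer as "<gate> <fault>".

Evaluate each candidate on input P=1, Q=0, R=1, S=0:
  g11 inverted output: g1=1, g2=1, g3=1, g4=0, g5=1, g6=0, g7=0, g8=1, g9=1, g10=1, g11=1 [inverted output], g12=1 → Y1=1, Y2=1 — eliminated
  g9 inverted output: g1=1, g2=1, g3=1, g4=0, g5=1, g6=0, g7=0, g8=1, g9=0 [inverted output], g10=1, g11=0, g12=0 → Y1=1, Y2=0 — matches
Only g9 inverted output reproduces the observed Y1=1, Y2=0.

g9 inverted output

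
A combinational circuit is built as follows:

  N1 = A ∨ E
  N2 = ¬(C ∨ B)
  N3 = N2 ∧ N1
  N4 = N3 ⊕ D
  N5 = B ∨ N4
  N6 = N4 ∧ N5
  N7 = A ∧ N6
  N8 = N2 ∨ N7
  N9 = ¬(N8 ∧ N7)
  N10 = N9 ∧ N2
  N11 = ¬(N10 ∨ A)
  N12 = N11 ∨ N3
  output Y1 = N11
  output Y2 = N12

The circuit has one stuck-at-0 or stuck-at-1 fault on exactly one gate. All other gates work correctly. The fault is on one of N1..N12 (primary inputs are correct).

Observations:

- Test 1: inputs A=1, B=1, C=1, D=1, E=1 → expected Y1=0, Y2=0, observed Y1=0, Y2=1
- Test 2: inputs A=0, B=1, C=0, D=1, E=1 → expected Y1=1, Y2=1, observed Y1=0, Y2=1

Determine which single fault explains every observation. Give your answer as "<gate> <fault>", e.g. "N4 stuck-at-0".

N2 stuck-at-1

Fault-free values for test 1 (A=1, B=1, C=1, D=1, E=1): N1=1, N2=0, N3=0, N4=1, N5=1, N6=1, N7=1, N8=1, N9=0, N10=0, N11=0, N12=0, giving Y1=0, Y2=0. Observed Y1=0, Y2=1.
Test 1: faults giving observed Y1=0, Y2=1 are {N2 stuck-at-1, N3 stuck-at-1, N12 stuck-at-1}.
Test 2 (A=0, B=1, C=0, D=1, E=1): fault-free N1=1, N2=0, N3=0, N4=1, N5=1, N6=1, N7=0, N8=0, N9=1, N10=0, N11=1, N12=1 → Y1=1, Y2=1; observed Y1=0, Y2=1. Eliminates N3 stuck-at-1, N12 stuck-at-1.
Only N2 stuck-at-1 is consistent with every test.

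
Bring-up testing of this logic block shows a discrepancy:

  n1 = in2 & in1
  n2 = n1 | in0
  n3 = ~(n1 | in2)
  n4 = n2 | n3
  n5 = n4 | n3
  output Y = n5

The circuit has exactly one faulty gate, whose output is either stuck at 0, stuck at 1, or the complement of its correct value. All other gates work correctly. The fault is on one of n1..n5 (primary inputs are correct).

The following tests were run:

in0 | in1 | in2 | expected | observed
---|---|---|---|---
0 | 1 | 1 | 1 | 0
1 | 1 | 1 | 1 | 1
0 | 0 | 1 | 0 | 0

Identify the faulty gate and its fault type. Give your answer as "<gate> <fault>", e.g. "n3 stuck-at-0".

Fault-free values for test 1 (in0=0, in1=1, in2=1): n1=1, n2=1, n3=0, n4=1, n5=1, giving Y=1. Observed 0.
Test 1: faults giving observed 0 are {n1 stuck-at-0, n1 inverted output, n2 stuck-at-0, n2 inverted output, n4 stuck-at-0, n4 inverted output, n5 stuck-at-0, n5 inverted output}.
Test 2 (in0=1, in1=1, in2=1): fault-free n1=1, n2=1, n3=0, n4=1, n5=1 → 1; observed 1. Eliminates n2 stuck-at-0, n2 inverted output, n4 stuck-at-0, n4 inverted output, n5 stuck-at-0, n5 inverted output.
Test 3 (in0=0, in1=0, in2=1): fault-free n1=0, n2=0, n3=0, n4=0, n5=0 → 0; observed 0. Eliminates n1 inverted output.
Only n1 stuck-at-0 is consistent with every test.

n1 stuck-at-0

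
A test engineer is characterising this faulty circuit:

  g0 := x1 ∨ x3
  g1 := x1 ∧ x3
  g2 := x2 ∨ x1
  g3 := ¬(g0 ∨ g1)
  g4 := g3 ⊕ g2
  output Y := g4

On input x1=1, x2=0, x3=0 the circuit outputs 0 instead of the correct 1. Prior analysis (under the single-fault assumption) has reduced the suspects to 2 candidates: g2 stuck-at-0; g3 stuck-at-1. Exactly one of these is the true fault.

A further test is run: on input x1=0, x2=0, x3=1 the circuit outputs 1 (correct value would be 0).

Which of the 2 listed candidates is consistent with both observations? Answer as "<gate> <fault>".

g3 stuck-at-1

Evaluate each candidate on input x1=0, x2=0, x3=1:
  g2 stuck-at-0: g0=1, g1=0, g2=0 [stuck-at-0], g3=0, g4=0 → 0 — eliminated
  g3 stuck-at-1: g0=1, g1=0, g2=0, g3=1 [stuck-at-1], g4=1 → 1 — matches
Only g3 stuck-at-1 reproduces the observed 1.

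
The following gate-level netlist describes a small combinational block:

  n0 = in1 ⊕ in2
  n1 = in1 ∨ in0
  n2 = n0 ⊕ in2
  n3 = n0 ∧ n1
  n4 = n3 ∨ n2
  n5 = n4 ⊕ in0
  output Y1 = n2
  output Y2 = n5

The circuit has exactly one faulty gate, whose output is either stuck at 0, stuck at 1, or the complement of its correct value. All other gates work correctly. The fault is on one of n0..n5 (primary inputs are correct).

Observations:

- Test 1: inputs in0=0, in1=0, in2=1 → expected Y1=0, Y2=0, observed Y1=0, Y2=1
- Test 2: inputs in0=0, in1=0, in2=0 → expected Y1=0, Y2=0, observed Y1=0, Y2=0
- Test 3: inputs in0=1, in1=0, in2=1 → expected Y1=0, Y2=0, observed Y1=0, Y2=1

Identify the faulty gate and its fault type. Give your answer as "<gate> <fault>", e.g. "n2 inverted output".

Fault-free values for test 1 (in0=0, in1=0, in2=1): n0=1, n1=0, n2=0, n3=0, n4=0, n5=0, giving Y1=0, Y2=0. Observed Y1=0, Y2=1.
Test 1: faults giving observed Y1=0, Y2=1 are {n1 stuck-at-1, n1 inverted output, n3 stuck-at-1, n3 inverted output, n4 stuck-at-1, n4 inverted output, n5 stuck-at-1, n5 inverted output}.
Test 2 (in0=0, in1=0, in2=0): fault-free n0=0, n1=0, n2=0, n3=0, n4=0, n5=0 → Y1=0, Y2=0; observed Y1=0, Y2=0. Eliminates n3 stuck-at-1, n3 inverted output, n4 stuck-at-1, n4 inverted output, n5 stuck-at-1, n5 inverted output.
Test 3 (in0=1, in1=0, in2=1): fault-free n0=1, n1=1, n2=0, n3=1, n4=1, n5=0 → Y1=0, Y2=0; observed Y1=0, Y2=1. Eliminates n1 stuck-at-1.
Only n1 inverted output is consistent with every test.

n1 inverted output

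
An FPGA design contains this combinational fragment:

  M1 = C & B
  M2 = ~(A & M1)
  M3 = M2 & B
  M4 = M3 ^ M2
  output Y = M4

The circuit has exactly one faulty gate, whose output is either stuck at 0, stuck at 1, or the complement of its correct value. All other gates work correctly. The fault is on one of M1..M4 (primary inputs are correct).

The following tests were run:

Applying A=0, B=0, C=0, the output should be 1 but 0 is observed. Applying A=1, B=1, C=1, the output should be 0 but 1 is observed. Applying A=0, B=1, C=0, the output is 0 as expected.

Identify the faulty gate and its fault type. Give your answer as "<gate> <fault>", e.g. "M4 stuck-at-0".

Fault-free values for test 1 (A=0, B=0, C=0): M1=0, M2=1, M3=0, M4=1, giving Y=1. Observed 0.
Test 1: faults giving observed 0 are {M2 stuck-at-0, M2 inverted output, M3 stuck-at-1, M3 inverted output, M4 stuck-at-0, M4 inverted output}.
Test 2 (A=1, B=1, C=1): fault-free M1=1, M2=0, M3=0, M4=0 → 0; observed 1. Eliminates M2 stuck-at-0, M2 inverted output, M4 stuck-at-0.
Test 3 (A=0, B=1, C=0): fault-free M1=0, M2=1, M3=1, M4=0 → 0; observed 0. Eliminates M3 inverted output, M4 inverted output.
Only M3 stuck-at-1 is consistent with every test.

M3 stuck-at-1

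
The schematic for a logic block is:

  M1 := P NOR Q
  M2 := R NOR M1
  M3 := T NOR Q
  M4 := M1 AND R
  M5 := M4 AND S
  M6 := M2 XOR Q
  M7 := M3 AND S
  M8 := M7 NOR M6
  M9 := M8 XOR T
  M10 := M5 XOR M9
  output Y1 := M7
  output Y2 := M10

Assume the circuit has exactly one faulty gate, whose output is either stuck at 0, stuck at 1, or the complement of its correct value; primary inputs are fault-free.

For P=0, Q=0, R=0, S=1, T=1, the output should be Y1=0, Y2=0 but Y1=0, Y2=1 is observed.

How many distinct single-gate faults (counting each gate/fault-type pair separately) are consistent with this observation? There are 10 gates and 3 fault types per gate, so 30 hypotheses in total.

Fault-free: M1=1, M2=0, M3=0, M4=0, M5=0, M6=0, M7=0, M8=1, M9=0, M10=0 → Y1=0, Y2=0. Observed Y1=0, Y2=1.
  M1: stuck-at-0, inverted output ✓; others ✗
  M2: stuck-at-1, inverted output ✓; others ✗
  M3: none of the 3 fault types match ✗
  M4: stuck-at-1, inverted output ✓; others ✗
  M5: stuck-at-1, inverted output ✓; others ✗
  M6: stuck-at-1, inverted output ✓; others ✗
  M7: none of the 3 fault types match ✗
  M8: stuck-at-0, inverted output ✓; others ✗
  M9: stuck-at-1, inverted output ✓; others ✗
  M10: stuck-at-1, inverted output ✓; others ✗
Consistent faults: {M1 stuck-at-0, M1 inverted output, M2 stuck-at-1, M2 inverted output, M4 stuck-at-1, M4 inverted output, M5 stuck-at-1, M5 inverted output, M6 stuck-at-1, M6 inverted output, M8 stuck-at-0, M8 inverted output, M9 stuck-at-1, M9 inverted output, M10 stuck-at-1, M10 inverted output} — 16 in all.

16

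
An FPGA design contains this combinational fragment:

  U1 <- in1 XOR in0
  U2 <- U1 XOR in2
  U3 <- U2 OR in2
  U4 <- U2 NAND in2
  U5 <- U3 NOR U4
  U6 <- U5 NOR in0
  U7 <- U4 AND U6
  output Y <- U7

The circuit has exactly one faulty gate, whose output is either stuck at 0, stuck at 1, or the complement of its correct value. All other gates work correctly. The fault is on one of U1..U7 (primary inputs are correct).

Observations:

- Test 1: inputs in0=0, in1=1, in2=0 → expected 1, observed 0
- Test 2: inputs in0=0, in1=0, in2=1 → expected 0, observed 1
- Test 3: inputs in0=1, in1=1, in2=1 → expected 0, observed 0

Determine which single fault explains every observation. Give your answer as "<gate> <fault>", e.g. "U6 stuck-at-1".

U4 inverted output

Fault-free values for test 1 (in0=0, in1=1, in2=0): U1=1, U2=1, U3=1, U4=1, U5=0, U6=1, U7=1, giving Y=1. Observed 0.
Test 1: faults giving observed 0 are {U4 stuck-at-0, U4 inverted output, U5 stuck-at-1, U5 inverted output, U6 stuck-at-0, U6 inverted output, U7 stuck-at-0, U7 inverted output}.
Test 2 (in0=0, in1=0, in2=1): fault-free U1=0, U2=1, U3=1, U4=0, U5=0, U6=1, U7=0 → 0; observed 1. Eliminates U4 stuck-at-0, U5 stuck-at-1, U5 inverted output, U6 stuck-at-0, U6 inverted output, U7 stuck-at-0.
Test 3 (in0=1, in1=1, in2=1): fault-free U1=0, U2=1, U3=1, U4=0, U5=0, U6=0, U7=0 → 0; observed 0. Eliminates U7 inverted output.
Only U4 inverted output is consistent with every test.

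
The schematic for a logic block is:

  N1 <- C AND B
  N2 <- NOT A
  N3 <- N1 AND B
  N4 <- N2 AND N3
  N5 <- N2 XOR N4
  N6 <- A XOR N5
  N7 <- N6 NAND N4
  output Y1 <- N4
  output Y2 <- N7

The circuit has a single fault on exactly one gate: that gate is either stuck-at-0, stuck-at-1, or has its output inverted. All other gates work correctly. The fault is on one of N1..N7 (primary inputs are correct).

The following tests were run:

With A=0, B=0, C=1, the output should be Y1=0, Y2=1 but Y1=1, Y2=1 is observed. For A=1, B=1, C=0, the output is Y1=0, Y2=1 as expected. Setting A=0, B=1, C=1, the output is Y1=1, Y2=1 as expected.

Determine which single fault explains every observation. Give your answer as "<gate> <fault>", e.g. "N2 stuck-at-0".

Fault-free values for test 1 (A=0, B=0, C=1): N1=0, N2=1, N3=0, N4=0, N5=1, N6=1, N7=1, giving Y1=0, Y2=1. Observed Y1=1, Y2=1.
Test 1: faults giving observed Y1=1, Y2=1 are {N3 stuck-at-1, N3 inverted output, N4 stuck-at-1, N4 inverted output}.
Test 2 (A=1, B=1, C=0): fault-free N1=0, N2=0, N3=0, N4=0, N5=0, N6=1, N7=1 → Y1=0, Y2=1; observed Y1=0, Y2=1. Eliminates N4 stuck-at-1, N4 inverted output.
Test 3 (A=0, B=1, C=1): fault-free N1=1, N2=1, N3=1, N4=1, N5=0, N6=0, N7=1 → Y1=1, Y2=1; observed Y1=1, Y2=1. Eliminates N3 inverted output.
Only N3 stuck-at-1 is consistent with every test.

N3 stuck-at-1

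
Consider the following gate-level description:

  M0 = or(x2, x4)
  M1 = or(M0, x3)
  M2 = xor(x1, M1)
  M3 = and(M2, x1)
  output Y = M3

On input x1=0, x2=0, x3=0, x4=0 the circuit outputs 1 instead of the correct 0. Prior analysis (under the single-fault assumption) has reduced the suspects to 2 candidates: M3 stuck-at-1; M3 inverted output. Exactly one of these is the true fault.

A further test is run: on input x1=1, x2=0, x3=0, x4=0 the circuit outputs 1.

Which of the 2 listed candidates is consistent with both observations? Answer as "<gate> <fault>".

M3 stuck-at-1

Evaluate each candidate on input x1=1, x2=0, x3=0, x4=0:
  M3 stuck-at-1: M0=0, M1=0, M2=1, M3=1 [stuck-at-1] → 1 — matches
  M3 inverted output: M0=0, M1=0, M2=1, M3=0 [inverted output] → 0 — eliminated
Only M3 stuck-at-1 reproduces the observed 1.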